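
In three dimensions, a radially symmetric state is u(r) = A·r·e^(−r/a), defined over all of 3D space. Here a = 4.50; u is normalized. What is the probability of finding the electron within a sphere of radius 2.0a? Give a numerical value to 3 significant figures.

P ≈ 0.371

With dV = 4πr²dr, the probability is ∫|u|² dV over r ≤ 2.0a.
A² is fixed by ∫₀^∞ 4πr²|u|² dr = 1, i.e. A² = (3·π·a^5)^(−1).
In terms of t = r/a (A², 4π and the length scale all cancel between numerator and denominator), P = [∫_{0}^{2.0} t^4·e^(-2·t) dt] / [∫_{0}^{∞} t^4·e^(-2·t) dt].
An antiderivative of t^4·e^(-2·t) is -(t^4/2 + t^3 + 3·t^2/2 + 3·t/2 + 3/4)·e^(-2·t); evaluating from 0 to 2.0 gives 3/4 - 103·e^(-4)/4, while the full integral is 3/4.
This evaluates to P = 0.3712.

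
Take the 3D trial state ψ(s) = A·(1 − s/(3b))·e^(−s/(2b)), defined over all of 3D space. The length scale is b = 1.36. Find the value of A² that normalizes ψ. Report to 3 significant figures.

Normalization requires ∫|ψ|² 4πs² ds = 1, integrated from 0 to ∞.
Using ∫₀^∞ sⁿ e^(−αs) ds = n!/αⁿ⁺¹, carrying out the integral gives A² · 8·π·b^3/3.
Hence A² = 1/[8·π·b^3/3].
Substituting b = 1.36 gives A² = 0.04745, so A = 0.2178.

A^2 ≈ 0.0475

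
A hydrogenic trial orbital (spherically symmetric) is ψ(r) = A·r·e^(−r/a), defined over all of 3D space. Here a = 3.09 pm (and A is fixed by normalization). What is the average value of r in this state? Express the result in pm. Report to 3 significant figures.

⟨r⟩ ≈ 7.73 pm

The expectation value is the |ψ|²-weighted average of r: ∫ r|ψ|² 4πr² dr.
Since the A² factors cancel between numerator and denominator, ⟨r⟩ = 5·a/2.
With a = 3.09, ⟨r⟩ = 7.725.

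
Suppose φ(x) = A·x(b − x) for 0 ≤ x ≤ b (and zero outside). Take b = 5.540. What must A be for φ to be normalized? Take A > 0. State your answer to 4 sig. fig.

A ≈ 0.07582

Normalization requires ∫|φ|² dx = 1, integrated from 0 to b.
Expanding the polynomial and integrating term by term, with φ = A·x(b − x), the integral evaluates to A²·[b^5/30].
Setting this equal to 1 gives A² = 1/(b^5/30).
Substituting b = 5.540 gives A² = 0.0057487, so A = 0.075820.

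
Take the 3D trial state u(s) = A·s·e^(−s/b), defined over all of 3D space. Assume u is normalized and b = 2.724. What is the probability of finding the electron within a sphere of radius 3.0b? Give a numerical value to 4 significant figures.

With dV = 4πs²ds, the probability is ∫|u|² dV over s ≤ 3.0b.
The full normalization integral is A²·[3·π·b^5] = 1, fixing A².
In terms of t = s/b (A², 4π and the length scale all cancel between numerator and denominator), P = [∫_{0}^{3.0} t^4·e^(-2·t) dt] / [∫_{0}^{∞} t^4·e^(-2·t) dt].
With ∫ t^4·e^(-2·t) dt = -(t^4/2 + t^3 + 3·t^2/2 + 3·t/2 + 3/4)·e^(-2·t) + C, the region integral is 3/4 - 345·e^(-6)/4 and the full one is 3/4.
Taking the ratio yields P = 0.71494.

P ≈ 0.7149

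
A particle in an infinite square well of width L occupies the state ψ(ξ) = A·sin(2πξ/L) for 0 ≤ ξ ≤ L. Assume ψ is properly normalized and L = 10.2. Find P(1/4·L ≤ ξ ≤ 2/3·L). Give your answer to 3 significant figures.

P ≈ 0.348

P = ∫_{1/4·L}^{2/3·L} |ψ(ξ)|² dξ.
The normalization integral ∫|ψ|²dξ over the whole domain equals L/2·A², and A² cancels in the ratio.
Substituting u = ξ/L, A² and the length scale cancel in the ratio: P = ∫_{1/4}^{2/3} sin(2·π·u)^2 du / ∫_{0}^{1} sin(2·π·u)^2 du.
Using ∫ sin(2·π·u)^2 du = u/2 - sin(4·π·u)/(8·π), the numerator is -√(3)/(16·π) + 5/24 and the denominator is 1/2.
This works out to P = -√(3)/(8·π) + 5/12.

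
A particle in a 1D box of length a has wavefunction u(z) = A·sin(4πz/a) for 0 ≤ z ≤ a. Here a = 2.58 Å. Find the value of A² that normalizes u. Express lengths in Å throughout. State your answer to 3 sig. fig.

The normalization condition is ∫|u|² dz = 1 from 0 to a.
The integral (without the A² prefactor) comes out to a/2.
Setting this equal to 1 gives A² = 1/(a/2).
With a = 2.58: A² = 0.7752 and A = 0.8805.

A^2 ≈ 0.775 Å^(-1)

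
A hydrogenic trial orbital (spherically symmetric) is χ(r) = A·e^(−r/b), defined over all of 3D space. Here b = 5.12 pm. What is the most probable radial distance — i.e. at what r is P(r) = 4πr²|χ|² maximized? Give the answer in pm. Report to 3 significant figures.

Differentiate P(r) = 4πr²|χ|² with respect to r and set to zero.
Solving yields r = b.
With b = 5.12, the most probable radial distance is 5.120 pm.

r ≈ 5.12 pm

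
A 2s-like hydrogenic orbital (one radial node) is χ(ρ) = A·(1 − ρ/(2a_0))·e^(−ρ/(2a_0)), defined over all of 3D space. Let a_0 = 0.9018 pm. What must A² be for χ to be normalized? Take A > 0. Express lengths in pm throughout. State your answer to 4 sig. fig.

The normalization condition is ∫|χ|² 4πρ² dρ = 1 from 0 to ∞.
In 3D with spherical symmetry the volume element is 4πρ² dρ.
Using ∫₀^∞ ρⁿ e^(−αρ) dρ = n!/αⁿ⁺¹, the integral (without the A² prefactor) comes out to 8·π·a_0^3.
So A² = (8·π·a_0^3)^(−1).
With a_0 = 0.9018: A² = 0.054254 and A = 0.23292.

A^2 ≈ 0.05425 pm^(-3)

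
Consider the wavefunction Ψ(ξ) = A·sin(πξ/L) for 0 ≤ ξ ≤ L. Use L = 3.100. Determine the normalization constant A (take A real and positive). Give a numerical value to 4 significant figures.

A ≈ 0.8032

Normalization requires ∫|Ψ|² dξ = 1, integrated from 0 to L.
Using sin²θ = (1 − cos 2θ)/2, ∫|Ψ|² dξ = A²·(L/2).
Hence A² = 1/[L/2].
With L = 3.100: A² = 0.64516 and A = 0.80322.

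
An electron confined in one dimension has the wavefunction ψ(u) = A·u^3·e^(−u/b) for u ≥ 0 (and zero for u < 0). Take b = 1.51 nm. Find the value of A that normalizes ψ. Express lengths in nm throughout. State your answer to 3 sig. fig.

Normalization requires ∫|ψ|² du = 1, integrated from 0 to ∞.
∫|ψ|² du = A²·(45·b^7/8).
Hence A² = 1/[45·b^7/8].
Plugging in b = 1.51 yields A = 0.09966.

A ≈ 0.0997 nm^(-7/2)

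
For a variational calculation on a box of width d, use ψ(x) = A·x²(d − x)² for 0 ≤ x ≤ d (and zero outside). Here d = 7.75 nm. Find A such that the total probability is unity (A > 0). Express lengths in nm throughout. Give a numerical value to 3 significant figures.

A ≈ 0.00250 nm^(-9/2)

We need A² ∫|f|² dx = 1, taking the integral from 0 to d.
Expanding the polynomial and integrating term by term, with ψ = A·x²(d − x)², the integral evaluates to A²·[d^9/630].
Setting this equal to 1 gives A² = 1/(d^9/630).
With d = 7.75: A² = 0.000006246 and A = 0.002499.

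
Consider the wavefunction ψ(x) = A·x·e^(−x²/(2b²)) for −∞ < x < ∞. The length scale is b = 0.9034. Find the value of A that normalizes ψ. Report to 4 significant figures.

Require ∫ |ψ|² dx = 1 over the whole domain.
∫|ψ|² dx = A²·(√(π)·b^3/2).
Hence A² = 1/[√(π)·b^3/2].
With b = 0.9034: A² = 1.5304 and A = 1.2371.

A ≈ 1.237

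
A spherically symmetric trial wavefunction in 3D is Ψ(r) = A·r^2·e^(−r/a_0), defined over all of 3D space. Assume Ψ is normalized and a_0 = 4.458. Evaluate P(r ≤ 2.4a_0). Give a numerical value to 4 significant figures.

Integrate the radial probability density 4πr²|Ψ|² over r ≤ 2.4a_0.
Normalization gives A² = 1/(45·π·a_0^7/2).
In terms of u = r/a_0 (A², 4π and the length scale all cancel between numerator and denominator), P = [∫_{0}^{2.4} u^6·e^(-2·u) du] / [∫_{0}^{∞} u^6·e^(-2·u) du].
With ∫ u^6·e^(-2·u) du = -(4·u^6 + 12·u^5 + 30·u^4 + 60·u^3 + 90·u^2 + 90·u + 45)·e^(-2·u)/8 + C, the region integral is ≈ 1.17672 and the full one is 45/8.
Taking the ratio yields P = 0.20920.

P ≈ 0.2092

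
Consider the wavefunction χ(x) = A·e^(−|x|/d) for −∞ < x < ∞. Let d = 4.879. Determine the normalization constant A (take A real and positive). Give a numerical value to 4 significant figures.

Normalization requires ∫|χ|² dx = 1, integrated from −∞ to ∞.
With ∫₀^∞ x^0 e^(−αx) dx = 0!/α^1, with χ = A·e^(−|x|/d), the integral evaluates to A²·[d].
So A² = (d)^(−1).
Substituting d = 4.879 gives A² = 0.20496, so A = 0.45273.

A ≈ 0.4527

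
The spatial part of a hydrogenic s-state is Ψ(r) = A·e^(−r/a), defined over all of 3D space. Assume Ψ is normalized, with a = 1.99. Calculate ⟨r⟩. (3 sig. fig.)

⟨r⟩ ≈ 2.99

The expectation value is the |Ψ|²-weighted average of r: ∫ r|Ψ|² 4πr² dr.
Recall ∫₀^∞ r^m e^(−r/β) dr = m!·β^(m+1), evaluating both integrals, ⟨r⟩ = 3·a/2.
With a = 1.99, ⟨r⟩ = 2.985.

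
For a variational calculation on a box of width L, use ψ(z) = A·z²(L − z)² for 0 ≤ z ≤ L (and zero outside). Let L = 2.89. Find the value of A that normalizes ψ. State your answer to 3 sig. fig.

A ≈ 0.212

The normalization condition is ∫|ψ|² dz = 1 from 0 to L.
Expanding the polynomial and integrating term by term, carrying out the integral gives A² · L^9/630.
So A² = (L^9/630)^(−1).
With L = 2.89: A² = 0.04480 and A = 0.2117.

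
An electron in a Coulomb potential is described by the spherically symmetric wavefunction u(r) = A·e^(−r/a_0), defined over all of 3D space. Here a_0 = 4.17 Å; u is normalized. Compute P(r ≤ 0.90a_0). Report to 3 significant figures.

P = ∫ |u|² 4πr² dr over r ≤ 0.90a_0.
A² is fixed by ∫₀^∞ 4πr²|u|² dr = 1, i.e. A² = (π·a_0^3)^(−1).
Let t = r/a_0; then A², 4π and the length scale all cancel, so P = ∫_{0}^{0.90} t^2·e^(-2·t) dt ÷ ∫_{0}^{∞} t^2·e^(-2·t) dt.
With ∫ t^2·e^(-2·t) dt = -(2·t^2 + 2·t + 1)·e^(-2·t)/4 + C, the region integral is 1/4 - 221·e^(-9/5)/200 and the full one is 1/4.
Taking the ratio yields P = 0.2694.

P ≈ 0.269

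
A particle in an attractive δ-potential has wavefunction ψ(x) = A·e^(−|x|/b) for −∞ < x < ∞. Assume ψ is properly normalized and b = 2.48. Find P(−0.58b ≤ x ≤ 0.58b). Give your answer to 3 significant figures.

P ≈ 0.687

P = ∫_{−0.58b}^{0.58b} |ψ(x)|² dx.
With A² fixed by ∫|ψ|² = 1, i.e. A² = (b)^(−1), substitute and integrate.
By symmetry take twice the x ≥ 0 contribution in numerator and denominator; the 2's cancel. Substituting u = x/b, A² and the length scale cancel in the ratio: P = ∫_{0}^{0.58} e^(-2·u) du / ∫_{0}^{∞} e^(-2·u) du.
With ∫ e^(-2·u) du = -e^(-2·u)/2 + C, the region integral is 1/2 - e^(-29/25)/2 and the full one is 1/2.
This works out to P = 0.6865.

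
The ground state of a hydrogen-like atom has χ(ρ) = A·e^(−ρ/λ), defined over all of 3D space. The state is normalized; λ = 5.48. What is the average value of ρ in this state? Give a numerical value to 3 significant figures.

By definition ⟨ρ⟩ = ∫ ρ |χ(ρ)|² 4πρ² dρ.
Recall ∫₀^∞ ρ^m e^(−ρ/β) dρ = m!·β^(m+1), since the A² factors cancel between numerator and denominator, ⟨ρ⟩ = 3·λ/2.
With λ = 5.48, ⟨ρ⟩ = 8.220.

⟨ρ⟩ ≈ 8.22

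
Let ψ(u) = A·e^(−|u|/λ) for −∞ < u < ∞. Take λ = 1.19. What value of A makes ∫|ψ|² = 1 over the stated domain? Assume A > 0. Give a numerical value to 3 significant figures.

Require ∫ |ψ|² du = 1 over the whole domain.
With ∫₀^∞ u^0 e^(−αu) du = 0!/α^1, with ψ = A·e^(−|u|/λ), the integral evaluates to A²·[λ].
Substituting λ = 1.19 gives A² = 0.8403, so A = 0.9167.

A ≈ 0.917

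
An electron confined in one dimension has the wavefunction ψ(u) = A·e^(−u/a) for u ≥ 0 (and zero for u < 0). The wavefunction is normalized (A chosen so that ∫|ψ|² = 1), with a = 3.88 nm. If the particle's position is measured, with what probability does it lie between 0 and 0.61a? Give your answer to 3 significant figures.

P ≈ 0.705

|ψ|² is the probability density, so P = ∫_{0}^{0.61a} |ψ|² du.
Since A² = 1/(a/2), this is the region integral divided by the full normalization integral.
Substituting t = u/a, A² and the length scale cancel in the ratio: P = ∫_{0}^{0.61} e^(-2·t) dt / ∫_{0}^{∞} e^(-2·t) dt.
Using ∫ e^(-2·t) dt = -e^(-2·t)/2, the numerator is 1/2 - e^(-61/50)/2 and the denominator is 1/2.
Taking the ratio, P = 0.7048.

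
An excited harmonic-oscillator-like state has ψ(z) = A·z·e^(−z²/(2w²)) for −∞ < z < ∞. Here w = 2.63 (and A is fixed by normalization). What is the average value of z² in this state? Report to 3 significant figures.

By definition ⟨z²⟩ = ∫ z^2 |ψ(z)|² dz.
Using the Gaussian integral ∫_{−∞}^{∞} e^(−αz²) dz = √(π/α), evaluating both integrals, ⟨z²⟩ = 3·w^2/2.
Putting w = 2.63 gives 10.38.

⟨z^2⟩ ≈ 10.4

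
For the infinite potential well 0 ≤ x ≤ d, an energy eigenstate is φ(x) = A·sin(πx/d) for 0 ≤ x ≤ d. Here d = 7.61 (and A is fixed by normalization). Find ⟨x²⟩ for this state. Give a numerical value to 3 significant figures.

⟨x^2⟩ ≈ 16.4

⟨x²⟩ = ∫ x^2 |φ|² dx over the full domain.
The ratio of the moment integral to the normalization integral gives ⟨x²⟩ = -d^2/(2·π^2) + d^2/3.
Putting d = 7.61 gives 16.37.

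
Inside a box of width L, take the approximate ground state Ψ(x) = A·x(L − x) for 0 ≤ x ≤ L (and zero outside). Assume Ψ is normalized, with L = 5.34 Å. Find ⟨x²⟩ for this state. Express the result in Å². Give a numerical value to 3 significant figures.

⟨x²⟩ = ∫ x^2 |Ψ|² dx over the full domain.
Since the A² factors cancel between numerator and denominator, ⟨x²⟩ = 2·L^2/7.
Putting L = 5.34 gives 8.147.

⟨x^2⟩ ≈ 8.15 Å^2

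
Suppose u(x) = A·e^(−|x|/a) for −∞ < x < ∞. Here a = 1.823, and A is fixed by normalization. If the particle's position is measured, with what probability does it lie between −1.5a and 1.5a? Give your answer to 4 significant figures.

P ≈ 0.9502

|u|² is the probability density, so P = ∫_{−1.5a}^{1.5a} |u|² dx.
Since A² = 1/(a), this is the region integral divided by the full normalization integral.
By symmetry take twice the x ≥ 0 contribution in numerator and denominator; the 2's cancel. Substituting t = x/a, A² and the length scale cancel in the ratio: P = ∫_{0}^{1.5} e^(-2·t) dt / ∫_{0}^{∞} e^(-2·t) dt.
Using ∫ e^(-2·t) dt = -e^(-2·t)/2, the numerator is 1/2 - e^(-3)/2 and the denominator is 1/2.
Taking the ratio, P = 0.95021.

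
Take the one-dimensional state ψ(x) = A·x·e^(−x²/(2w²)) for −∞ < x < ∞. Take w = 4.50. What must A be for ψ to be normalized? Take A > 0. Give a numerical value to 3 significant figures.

A ≈ 0.111

Require ∫ |ψ|² dx = 1 over the whole domain.
The integral (without the A² prefactor) comes out to √(π)·w^3/2.
Setting this equal to 1 gives A² = 1/(√(π)·w^3/2).
With w = 4.50: A² = 0.01238 and A = 0.1113.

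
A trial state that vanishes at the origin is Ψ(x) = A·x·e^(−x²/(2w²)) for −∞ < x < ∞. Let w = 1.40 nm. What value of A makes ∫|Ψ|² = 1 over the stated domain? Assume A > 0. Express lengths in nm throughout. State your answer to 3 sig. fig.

The normalization condition is ∫|Ψ|² dx = 1 from −∞ to ∞.
Differentiating ∫e^(−αx²) dx = √(π/α) under α to get the higher moments, the integral (without the A² prefactor) comes out to √(π)·w^3/2.
Hence A² = 1/[√(π)·w^3/2].
Substituting w = 1.40 gives A² = 0.4112, so A = 0.6413.

A ≈ 0.641 nm^(-3/2)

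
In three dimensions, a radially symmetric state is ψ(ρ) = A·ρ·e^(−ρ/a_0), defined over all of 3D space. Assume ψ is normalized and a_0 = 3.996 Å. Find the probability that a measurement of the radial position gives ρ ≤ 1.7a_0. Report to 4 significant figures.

Integrate the radial probability density 4πρ²|ψ|² over ρ ≤ 1.7a_0.
A² is fixed by ∫₀^∞ 4πρ²|ψ|² dρ = 1, i.e. A² = (3·π·a_0^5)^(−1).
Substituting u = ρ/a_0, A², 4π and the length scale all cancel in the ratio: P = ∫_{0}^{1.7} u^4·e^(-2·u) du / ∫_{0}^{∞} u^4·e^(-2·u) du.
With ∫ u^4·e^(-2·u) du = -(u^4/2 + u^3 + 3·u^2/2 + 3·u/2 + 3/4)·e^(-2·u) + C, the region integral is ≈ 0.191864 and the full one is 3/4.
This evaluates to P = 0.25582.

P ≈ 0.2558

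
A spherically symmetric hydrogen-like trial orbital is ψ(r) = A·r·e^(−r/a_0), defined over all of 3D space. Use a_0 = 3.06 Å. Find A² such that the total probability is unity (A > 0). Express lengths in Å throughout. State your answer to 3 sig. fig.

A^2 ≈ 0.000395 Å^(-5)

The normalization condition is ∫|ψ|² 4πr² dr = 1 from 0 to ∞.
Recall ∫₀^∞ r^m e^(−r/β) dr = m!·β^(m+1), carrying out the integral gives A² · 3·π·a_0^5.
With a_0 = 3.06: A² = 0.0003955 and A = 0.01989.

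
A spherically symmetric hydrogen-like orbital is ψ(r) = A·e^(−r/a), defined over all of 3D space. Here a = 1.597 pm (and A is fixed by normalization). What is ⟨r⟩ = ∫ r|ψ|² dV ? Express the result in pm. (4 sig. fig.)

By definition ⟨r⟩ = ∫ r |ψ(r)|² 4πr² dr.
With ∫₀^∞ r^3 e^(−αr) dr = 3!/α^4, since the A² factors cancel between numerator and denominator, ⟨r⟩ = 3·a/2.
Putting a = 1.597 gives 2.3955.

⟨r⟩ ≈ 2.396 pm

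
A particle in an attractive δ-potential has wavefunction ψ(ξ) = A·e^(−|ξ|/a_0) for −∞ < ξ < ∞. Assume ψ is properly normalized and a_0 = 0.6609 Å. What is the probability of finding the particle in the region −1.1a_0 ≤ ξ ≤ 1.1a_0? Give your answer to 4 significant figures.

The probability is P = ∫ |ψ|² dξ over [−1.1a_0, 1.1a_0].
The normalization integral ∫|ψ|²dξ over the whole domain equals a_0·A², and A² cancels in the ratio.
Both integrals are even about ξ = 0, so only the ξ ≥ 0 halves are needed (the factors of 2 cancel). Substituting u = ξ/a_0, A² and the length scale cancel in the ratio: P = ∫_{0}^{1.1} e^(-2·u) du / ∫_{0}^{∞} e^(-2·u) du.
An antiderivative of e^(-2·u) is -e^(-2·u)/2; evaluating from 0 to 1.1 gives 1/2 - e^(-11/5)/2, while the full integral is 1/2.
This works out to P = 0.88920.

P ≈ 0.8892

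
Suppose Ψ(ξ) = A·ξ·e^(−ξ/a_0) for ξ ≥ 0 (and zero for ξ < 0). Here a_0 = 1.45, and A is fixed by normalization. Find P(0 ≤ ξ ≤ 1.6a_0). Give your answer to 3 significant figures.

P ≈ 0.620

P = ∫_{0}^{1.6a_0} |Ψ(ξ)|² dξ.
Since A² = 1/(a_0^3/4), this is the region integral divided by the full normalization integral.
In terms of u = ξ/a_0 (A² and the length scale cancel between numerator and denominator), P = [∫_{0}^{1.6} u^2·e^(-2·u) du] / [∫_{0}^{∞} u^2·e^(-2·u) du].
With ∫ u^2·e^(-2·u) du = -(2·u^2 + 2·u + 1)·e^(-2·u)/4 + C, the region integral is 1/4 - 233·e^(-16/5)/100 and the full one is 1/4.
Evaluating gives P = 0.6201.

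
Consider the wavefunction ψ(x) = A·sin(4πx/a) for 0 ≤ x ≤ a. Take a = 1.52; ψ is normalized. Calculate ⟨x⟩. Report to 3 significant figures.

⟨x⟩ = ∫ x |ψ|² dx over the full domain.
Since the A² factors cancel between numerator and denominator, ⟨x⟩ = a/2.
Putting a = 1.52 gives 0.7600.

⟨x⟩ ≈ 0.760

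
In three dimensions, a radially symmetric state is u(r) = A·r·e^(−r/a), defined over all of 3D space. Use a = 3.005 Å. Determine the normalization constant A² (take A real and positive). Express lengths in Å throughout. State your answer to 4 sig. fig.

A^2 ≈ 0.0004330 Å^(-5)

We need A² ∫|f|² 4πr² dr = 1, taking the integral from 0 to ∞.
In 3D with spherical symmetry the volume element is 4πr² dr.
With ∫₀^∞ r^4 e^(−αr) dr = 4!/α^5, with u = A·r·e^(−r/a), the integral evaluates to A²·[3·π·a^5].
Hence A² = 1/[3·π·a^5].
Plugging in a = 3.005 yields A = 0.020809.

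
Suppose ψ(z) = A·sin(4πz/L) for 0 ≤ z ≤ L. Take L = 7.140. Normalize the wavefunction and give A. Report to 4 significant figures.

The normalization condition is ∫|ψ|² dz = 1 from 0 to L.
Carrying out the integral gives A² · L/2.
Setting this equal to 1 gives A² = 1/(L/2).
With L = 7.140: A² = 0.28011 and A = 0.52926.

A ≈ 0.5293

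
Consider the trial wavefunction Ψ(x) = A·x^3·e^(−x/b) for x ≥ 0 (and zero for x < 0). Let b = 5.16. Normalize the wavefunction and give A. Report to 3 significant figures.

Require ∫ |Ψ|² dx = 1 over the whole domain.
Using ∫₀^∞ xⁿ e^(−αx) dx = n!/αⁿ⁺¹, carrying out the integral gives A² · 45·b^7/8.
Substituting b = 5.16 gives A² = 0.000001825, so A = 0.001351.

A ≈ 0.00135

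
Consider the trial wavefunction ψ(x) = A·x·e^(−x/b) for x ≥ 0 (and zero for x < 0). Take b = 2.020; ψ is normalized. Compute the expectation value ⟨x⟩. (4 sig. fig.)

By definition ⟨x⟩ = ∫ x |ψ(x)|² dx.
Since the A² factors cancel between numerator and denominator, ⟨x⟩ = 3·b/2.
Putting b = 2.020 gives 3.0300.

⟨x⟩ ≈ 3.030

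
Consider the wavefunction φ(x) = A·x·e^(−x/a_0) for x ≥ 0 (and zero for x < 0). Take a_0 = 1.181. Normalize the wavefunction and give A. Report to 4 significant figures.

Require ∫ |φ|² dx = 1 over the whole domain.
Using ∫₀^∞ xⁿ e^(−αx) dx = n!/αⁿ⁺¹, the integral (without the A² prefactor) comes out to a_0^3/4.
So A² = (a_0^3/4)^(−1).
With a_0 = 1.181: A² = 2.4283 and A = 1.5583.

A ≈ 1.558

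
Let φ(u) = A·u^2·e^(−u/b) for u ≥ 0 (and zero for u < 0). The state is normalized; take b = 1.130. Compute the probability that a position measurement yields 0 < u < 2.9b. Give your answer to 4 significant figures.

P ≈ 0.6873

The probability is P = ∫ |φ|² du over [0, 2.9b].
Since A² = 1/(3·b^5/4), this is the region integral divided by the full normalization integral.
Substituting t = u/b, A² and the length scale cancel in the ratio: P = ∫_{0}^{2.9} t^4·e^(-2·t) dt / ∫_{0}^{∞} t^4·e^(-2·t) dt.
Using ∫ t^4·e^(-2·t) dt = -(t^4/2 + t^3 + 3·t^2/2 + 3·t/2 + 3/4)·e^(-2·t), the numerator is ≈ 0.515461 and the denominator is 3/4.
The result is P = 0.68728.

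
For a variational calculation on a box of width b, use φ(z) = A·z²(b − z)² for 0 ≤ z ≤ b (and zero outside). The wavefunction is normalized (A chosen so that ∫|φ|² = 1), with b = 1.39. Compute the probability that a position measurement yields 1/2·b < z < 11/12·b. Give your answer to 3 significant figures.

P ≈ 0.500

P = ∫_{1/2·b}^{11/12·b} |φ(z)|² dz.
The normalization integral ∫|φ|²dz over the whole domain equals b^9/630·A², and A² cancels in the ratio.
In terms of u = z/b (A² and the length scale cancel between numerator and denominator), P = [∫_{1/2}^{11/12} u^4·(1 - u)^4 du] / [∫_{0}^{1} u^4·(1 - u)^4 du].
Using ∫ u^4·(1 - u)^4 du = u^5·(70·u^4 - 315·u^3 + 540·u^2 - 420·u + 126)/630, the numerator is ≈ 0.00079305 and the denominator is 1/630.
The result is P = 0.4996.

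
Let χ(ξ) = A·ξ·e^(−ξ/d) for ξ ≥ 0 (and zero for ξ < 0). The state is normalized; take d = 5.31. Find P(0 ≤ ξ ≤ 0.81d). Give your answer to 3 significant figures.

P ≈ 0.222

P = ∫_{0}^{0.81d} |χ(ξ)|² dξ.
Since A² = 1/(d^3/4), this is the region integral divided by the full normalization integral.
Substituting u = ξ/d, A² and the length scale cancel in the ratio: P = ∫_{0}^{0.81} u^2·e^(-2·u) du / ∫_{0}^{∞} u^2·e^(-2·u) du.
An antiderivative of u^2·e^(-2·u) is -(2·u^2 + 2·u + 1)·e^(-2·u)/4; evaluating from 0 to 0.81 gives ≈ 0.055456, while the full integral is 1/4.
This works out to P = 0.2218.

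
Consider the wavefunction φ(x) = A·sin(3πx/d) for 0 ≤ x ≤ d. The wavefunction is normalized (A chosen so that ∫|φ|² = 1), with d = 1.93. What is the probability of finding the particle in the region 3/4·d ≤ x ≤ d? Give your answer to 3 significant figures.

P ≈ 0.303

P = ∫_{3/4·d}^{d} |φ(x)|² dx.
With A² fixed by ∫|φ|² = 1, i.e. A² = (d/2)^(−1), substitute and integrate.
In terms of u = x/d (A² and the length scale cancel between numerator and denominator), P = [∫_{3/4}^{1} sin(3·π·u)^2 du] / [∫_{0}^{1} sin(3·π·u)^2 du].
An antiderivative of sin(3·π·u)^2 is u/2 - sin(6·π·u)/(12·π); evaluating from 3/4 to 1 gives 1/(12·π) + 1/8, while the full integral is 1/2.
Taking the ratio, P = (2 + 3·π)/(12·π).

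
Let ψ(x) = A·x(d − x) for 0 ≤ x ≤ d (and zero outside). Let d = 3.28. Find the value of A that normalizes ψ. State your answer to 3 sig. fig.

A ≈ 0.281

Require ∫ |ψ|² dx = 1 over the whole domain.
With ψ = A·x(d − x), the integral evaluates to A²·[d^5/30].
Hence A² = 1/[d^5/30].
Plugging in d = 3.28 yields A = 0.2811.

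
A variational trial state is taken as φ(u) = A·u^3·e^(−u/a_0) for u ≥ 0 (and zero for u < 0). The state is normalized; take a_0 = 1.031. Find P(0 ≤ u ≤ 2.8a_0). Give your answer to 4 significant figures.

The probability is P = ∫ |φ|² du over [0, 2.8a_0].
Since A² = 1/(45·a_0^7/8), this is the region integral divided by the full normalization integral.
In terms of t = u/a_0 (A² and the length scale cancel between numerator and denominator), P = [∫_{0}^{2.8} t^6·e^(-2·t) dt] / [∫_{0}^{∞} t^6·e^(-2·t) dt].
An antiderivative of t^6·e^(-2·t) is -(4·t^6 + 12·t^5 + 30·t^4 + 60·t^3 + 90·t^2 + 90·t + 45)·e^(-2·t)/8; evaluating from 0 to 2.8 gives ≈ 1.85480, while the full integral is 45/8.
This works out to P = 0.32974.

P ≈ 0.3297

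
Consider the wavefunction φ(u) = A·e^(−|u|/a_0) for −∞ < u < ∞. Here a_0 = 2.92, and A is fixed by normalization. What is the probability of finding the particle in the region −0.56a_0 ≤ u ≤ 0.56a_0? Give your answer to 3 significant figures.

P = ∫_{−0.56a_0}^{0.56a_0} |φ(u)|² du.
With A² fixed by ∫|φ|² = 1, i.e. A² = (a_0)^(−1), substitute and integrate.
By symmetry take twice the u ≥ 0 contribution in numerator and denominator; the 2's cancel. Substituting t = u/a_0, A² and the length scale cancel in the ratio: P = ∫_{0}^{0.56} e^(-2·t) dt / ∫_{0}^{∞} e^(-2·t) dt.
Using ∫ e^(-2·t) dt = -e^(-2·t)/2, the numerator is 1/2 - e^(-28/25)/2 and the denominator is 1/2.
This works out to P = 0.6737.

P ≈ 0.674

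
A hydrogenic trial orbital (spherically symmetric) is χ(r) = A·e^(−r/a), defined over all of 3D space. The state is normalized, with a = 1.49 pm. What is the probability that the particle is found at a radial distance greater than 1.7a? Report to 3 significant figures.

P ≈ 0.340

With dV = 4πr²dr, the probability is ∫|χ|² dV over r > 1.7a.
Normalization gives A² = 1/(π·a^3).
Substituting u = r/a, A², 4π and the length scale all cancel in the ratio: P = ∫_{1.7}^{∞} u^2·e^(-2·u) du / ∫_{0}^{∞} u^2·e^(-2·u) du.
An antiderivative of u^2·e^(-2·u) is -(2·u^2 + 2·u + 1)·e^(-2·u)/4; evaluating from 1.7 to ∞ gives 509·e^(-17/5)/200, while the full integral is 1/4.
Taking the ratio yields P = 0.3397.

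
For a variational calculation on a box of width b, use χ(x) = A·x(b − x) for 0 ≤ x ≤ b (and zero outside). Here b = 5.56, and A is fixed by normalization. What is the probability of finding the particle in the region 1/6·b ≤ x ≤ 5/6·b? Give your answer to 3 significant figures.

P ≈ 0.929

P = ∫_{1/6·b}^{5/6·b} |χ(x)|² dx.
Since A² = 1/(b^5/30), this is the region integral divided by the full normalization integral.
Let u = x/b; then A² and the length scale cancel, so P = ∫_{1/6}^{5/6} u^2·(1 - u)^2 du ÷ ∫_{0}^{1} u^2·(1 - u)^2 du.
With ∫ u^2·(1 - u)^2 du = u^3·(6·u^2 - 15·u + 10)/30 + C, the region integral is 301/9720 and the full one is 1/30.
This works out to P = 301/324.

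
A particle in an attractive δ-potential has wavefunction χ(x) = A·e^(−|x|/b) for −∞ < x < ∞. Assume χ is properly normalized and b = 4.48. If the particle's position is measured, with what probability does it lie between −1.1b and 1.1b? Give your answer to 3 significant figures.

The probability is P = ∫ |χ|² dx over [−1.1b, 1.1b].
Since A² = 1/(b), this is the region integral divided by the full normalization integral.
By symmetry take twice the x ≥ 0 contribution in numerator and denominator; the 2's cancel. In terms of u = x/b (A² and the length scale cancel between numerator and denominator), P = [∫_{0}^{1.1} e^(-2·u) du] / [∫_{0}^{∞} e^(-2·u) du].
With ∫ e^(-2·u) du = -e^(-2·u)/2 + C, the region integral is 1/2 - e^(-11/5)/2 and the full one is 1/2.
The result is P = 0.8892.

P ≈ 0.889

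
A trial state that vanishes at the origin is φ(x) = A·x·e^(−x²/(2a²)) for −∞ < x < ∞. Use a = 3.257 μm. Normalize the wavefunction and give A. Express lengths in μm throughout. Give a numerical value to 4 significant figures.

Normalization requires ∫|φ|² dx = 1, integrated from −∞ to ∞.
Using the Gaussian integral ∫_{−∞}^{∞} e^(−αx²) dx = √(π/α), ∫|φ|² dx = A²·(√(π)·a^3/2).
So A² = (√(π)·a^3/2)^(−1).
With a = 3.257: A² = 0.032659 and A = 0.18072.

A ≈ 0.1807 μm^(-3/2)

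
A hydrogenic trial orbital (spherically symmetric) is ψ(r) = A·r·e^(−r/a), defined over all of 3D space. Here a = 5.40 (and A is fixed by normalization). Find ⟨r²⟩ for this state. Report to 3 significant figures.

⟨r^2⟩ ≈ 219

⟨r²⟩ = ∫ r^2 |ψ|² 4πr² dr over the full domain.
The ratio of the moment integral to the normalization integral gives ⟨r²⟩ = 15·a^2/2.
With a = 5.40, ⟨r^2⟩ = 218.7.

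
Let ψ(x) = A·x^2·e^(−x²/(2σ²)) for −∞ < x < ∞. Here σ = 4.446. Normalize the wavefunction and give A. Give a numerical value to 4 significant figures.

Require ∫ |ψ|² dx = 1 over the whole domain.
Using the Gaussian integral ∫_{−∞}^{∞} e^(−αx²) dx = √(π/α), with ψ = A·x^2·e^(−x²/(2σ²)), the integral evaluates to A²·[3·√(π)·σ^5/4].
So A² = (3·√(π)·σ^5/4)^(−1).
With σ = 4.446: A² = 0.00043303 and A = 0.020809.

A ≈ 0.02081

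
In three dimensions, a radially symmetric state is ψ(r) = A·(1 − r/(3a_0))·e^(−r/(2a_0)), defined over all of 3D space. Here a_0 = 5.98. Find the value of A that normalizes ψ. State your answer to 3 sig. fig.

A ≈ 0.0236

The normalization condition is ∫|ψ|² 4πr² dr = 1 from 0 to ∞.
(Spherical symmetry: dV = 4πr² dr.)
Recall ∫₀^∞ r^m e^(−r/β) dr = m!·β^(m+1), ∫|ψ|² 4πr² dr = A²·(8·π·a_0^3/3).
Hence A² = 1/[8·π·a_0^3/3].
Substituting a_0 = 5.98 gives A² = 0.0005582, so A = 0.02363.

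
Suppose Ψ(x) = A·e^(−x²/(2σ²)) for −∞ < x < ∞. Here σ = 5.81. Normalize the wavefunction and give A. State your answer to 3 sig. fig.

A ≈ 0.312

We need A² ∫|f|² dx = 1, taking the integral from −∞ to ∞.
With ∫_{−∞}^{∞} x^(2m) e^(−αx²) dx = (2m−1)!!·√π / (2^m α^(m+1/2)), with Ψ = A·e^(−x²/(2σ²)), the integral evaluates to A²·[√(π)·σ].
So A² = (√(π)·σ)^(−1).
Plugging in σ = 5.81 yields A = 0.3116.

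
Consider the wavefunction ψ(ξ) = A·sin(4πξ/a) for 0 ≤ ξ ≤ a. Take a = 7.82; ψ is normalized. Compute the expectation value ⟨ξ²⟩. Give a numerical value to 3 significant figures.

By definition ⟨ξ²⟩ = ∫ ξ^2 |ψ(ξ)|² dξ.
The ratio of the moment integral to the normalization integral gives ⟨ξ²⟩ = -a^2/(32·π^2) + a^2/3.
Putting a = 7.82 gives 20.19.

⟨ξ^2⟩ ≈ 20.2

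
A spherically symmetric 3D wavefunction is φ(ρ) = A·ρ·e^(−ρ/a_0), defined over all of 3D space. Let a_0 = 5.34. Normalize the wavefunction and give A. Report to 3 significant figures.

A ≈ 0.00494

The normalization condition is ∫|φ|² 4πρ² dρ = 1 from 0 to ∞.
Recall ∫₀^∞ ρ^m e^(−ρ/β) dρ = m!·β^(m+1), carrying out the integral gives A² · 3·π·a_0^5.
Hence A² = 1/[3·π·a_0^5].
Plugging in a_0 = 5.34 yields A = 0.004943.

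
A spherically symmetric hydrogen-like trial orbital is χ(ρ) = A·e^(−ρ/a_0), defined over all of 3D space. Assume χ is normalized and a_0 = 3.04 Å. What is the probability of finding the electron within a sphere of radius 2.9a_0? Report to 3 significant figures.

P ≈ 0.928

Integrate the radial probability density 4πρ²|χ|² over ρ ≤ 2.9a_0.
The full normalization integral is A²·[π·a_0^3] = 1, fixing A².
Let u = ρ/a_0; then A², 4π and the length scale all cancel, so P = ∫_{0}^{2.9} u^2·e^(-2·u) du ÷ ∫_{0}^{∞} u^2·e^(-2·u) du.
An antiderivative of u^2·e^(-2·u) is -(2·u^2 + 2·u + 1)·e^(-2·u)/4; evaluating from 0 to 2.9 gives 1/4 - 1181·e^(-29/5)/200, while the full integral is 1/4.
This evaluates to P = 0.9285.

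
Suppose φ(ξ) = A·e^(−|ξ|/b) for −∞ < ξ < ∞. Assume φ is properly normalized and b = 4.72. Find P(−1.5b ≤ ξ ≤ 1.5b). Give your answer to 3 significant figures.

P ≈ 0.950

P = ∫_{−1.5b}^{1.5b} |φ(ξ)|² dξ.
With A² fixed by ∫|φ|² = 1, i.e. A² = (b)^(−1), substitute and integrate.
By symmetry take twice the ξ ≥ 0 contribution in numerator and denominator; the 2's cancel. In terms of u = ξ/b (A² and the length scale cancel between numerator and denominator), P = [∫_{0}^{1.5} e^(-2·u) du] / [∫_{0}^{∞} e^(-2·u) du].
Using ∫ e^(-2·u) du = -e^(-2·u)/2, the numerator is 1/2 - e^(-3)/2 and the denominator is 1/2.
The result is P = 0.9502.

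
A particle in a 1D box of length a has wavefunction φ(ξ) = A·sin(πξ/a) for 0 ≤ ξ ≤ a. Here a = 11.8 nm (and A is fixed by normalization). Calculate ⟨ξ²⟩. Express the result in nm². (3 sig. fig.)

⟨ξ^2⟩ ≈ 39.4 nm^2

By definition ⟨ξ²⟩ = ∫ ξ^2 |φ(ξ)|² dξ.
The ratio of the moment integral to the normalization integral gives ⟨ξ²⟩ = -a^2/(2·π^2) + a^2/3.
Putting a = 11.8 gives 39.36.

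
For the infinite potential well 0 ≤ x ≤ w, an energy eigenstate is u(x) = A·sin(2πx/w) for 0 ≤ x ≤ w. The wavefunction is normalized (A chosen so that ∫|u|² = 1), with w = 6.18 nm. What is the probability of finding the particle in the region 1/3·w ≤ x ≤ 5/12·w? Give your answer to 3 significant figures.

P = ∫_{1/3·w}^{5/12·w} |u(x)|² dx.
With A² fixed by ∫|u|² = 1, i.e. A² = (w/2)^(−1), substitute and integrate.
Substituting t = x/w, A² and the length scale cancel in the ratio: P = ∫_{1/3}^{5/12} sin(2·π·t)^2 dt / ∫_{0}^{1} sin(2·π·t)^2 dt.
Using ∫ sin(2·π·t)^2 dt = t/2 - sin(4·π·t)/(8·π), the numerator is 1/24 and the denominator is 1/2.
This works out to P = 1/12.

P ≈ 0.0833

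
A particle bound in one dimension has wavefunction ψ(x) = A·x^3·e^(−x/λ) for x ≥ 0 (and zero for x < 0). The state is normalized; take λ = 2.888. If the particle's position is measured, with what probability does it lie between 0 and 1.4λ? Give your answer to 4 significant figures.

P ≈ 0.02441

The probability is P = ∫ |ψ|² dx over [0, 1.4λ].
Since A² = 1/(45·λ^7/8), this is the region integral divided by the full normalization integral.
In terms of u = x/λ (A² and the length scale cancel between numerator and denominator), P = [∫_{0}^{1.4} u^6·e^(-2·u) du] / [∫_{0}^{∞} u^6·e^(-2·u) du].
An antiderivative of u^6·e^(-2·u) is -(4·u^6 + 12·u^5 + 30·u^4 + 60·u^3 + 90·u^2 + 90·u + 45)·e^(-2·u)/8; evaluating from 0 to 1.4 gives ≈ 0.137310, while the full integral is 45/8.
Evaluating gives P = 0.024411.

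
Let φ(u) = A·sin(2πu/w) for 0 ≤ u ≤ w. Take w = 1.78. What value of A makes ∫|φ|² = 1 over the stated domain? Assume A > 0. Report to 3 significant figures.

A ≈ 1.06

We need A² ∫|f|² du = 1, taking the integral from 0 to w.
With φ = A·sin(2πu/w), the integral evaluates to A²·[w/2].
Plugging in w = 1.78 yields A = 1.060.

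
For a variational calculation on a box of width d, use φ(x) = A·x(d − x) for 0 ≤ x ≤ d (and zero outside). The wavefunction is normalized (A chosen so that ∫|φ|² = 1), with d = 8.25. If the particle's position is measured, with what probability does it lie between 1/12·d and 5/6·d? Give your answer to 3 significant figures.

P ≈ 0.959

P = ∫_{1/12·d}^{5/6·d} |φ(x)|² dx.
Since A² = 1/(d^5/30), this is the region integral divided by the full normalization integral.
In terms of u = x/d (A² and the length scale cancel between numerator and denominator), P = [∫_{1/12}^{5/6} u^2·(1 - u)^2 du] / [∫_{0}^{1} u^2·(1 - u)^2 du].
With ∫ u^2·(1 - u)^2 du = u^3·(6·u^2 - 15·u + 10)/30 + C, the region integral is ≈ 0.031981 and the full one is 1/30.
Evaluating gives P = 4421/4608.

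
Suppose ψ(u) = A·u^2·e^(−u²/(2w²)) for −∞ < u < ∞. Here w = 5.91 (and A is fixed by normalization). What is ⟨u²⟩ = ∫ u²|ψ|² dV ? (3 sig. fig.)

⟨u^2⟩ ≈ 87.3

The expectation value is the |ψ|²-weighted average of u^2: ∫ u^2|ψ|² du.
Evaluating both integrals, ⟨u²⟩ = 5·w^2/2.
Putting w = 5.91 gives 87.32.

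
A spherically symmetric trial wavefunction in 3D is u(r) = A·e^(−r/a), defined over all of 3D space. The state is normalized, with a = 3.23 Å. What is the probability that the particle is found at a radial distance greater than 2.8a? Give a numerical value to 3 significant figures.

P = ∫ |u|² 4πr² dr over r > 2.8a.
Normalization gives A² = 1/(π·a^3).
Let t = r/a; then A², 4π and the length scale all cancel, so P = ∫_{2.8}^{∞} t^2·e^(-2·t) dt ÷ ∫_{0}^{∞} t^2·e^(-2·t) dt.
With ∫ t^2·e^(-2·t) dt = -(2·t^2 + 2·t + 1)·e^(-2·t)/4 + C, the region integral is 557·e^(-28/5)/100 and the full one is 1/4.
Taking the ratio yields P = 0.08239.

P ≈ 0.0824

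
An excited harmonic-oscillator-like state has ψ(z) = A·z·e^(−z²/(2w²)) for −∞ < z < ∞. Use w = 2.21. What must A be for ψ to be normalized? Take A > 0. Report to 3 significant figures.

We need A² ∫|f|² dz = 1, taking the integral from −∞ to ∞.
Using the Gaussian integral ∫_{−∞}^{∞} e^(−αz²) dz = √(π/α), with ψ = A·z·e^(−z²/(2w²)), the integral evaluates to A²·[√(π)·w^3/2].
Hence A² = 1/[√(π)·w^3/2].
Substituting w = 2.21 gives A² = 0.1045, so A = 0.3233.

A ≈ 0.323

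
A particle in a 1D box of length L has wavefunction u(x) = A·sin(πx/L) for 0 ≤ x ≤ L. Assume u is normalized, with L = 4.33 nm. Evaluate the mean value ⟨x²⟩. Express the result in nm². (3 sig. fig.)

By definition ⟨x²⟩ = ∫ x^2 |u(x)|² dx.
Since the A² factors cancel between numerator and denominator, ⟨x²⟩ = -L^2/(2·π^2) + L^2/3.
With L = 4.33, ⟨x^2⟩ = 5.300.

⟨x^2⟩ ≈ 5.30 nm^2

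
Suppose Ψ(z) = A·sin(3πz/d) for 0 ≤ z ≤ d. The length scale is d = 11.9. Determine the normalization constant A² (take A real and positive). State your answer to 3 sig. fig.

We need A² ∫|f|² dz = 1, taking the integral from 0 to d.
∫|Ψ|² dz = A²·(d/2).
Hence A² = 1/[d/2].
Plugging in d = 11.9 yields A = 0.4100.

A^2 ≈ 0.168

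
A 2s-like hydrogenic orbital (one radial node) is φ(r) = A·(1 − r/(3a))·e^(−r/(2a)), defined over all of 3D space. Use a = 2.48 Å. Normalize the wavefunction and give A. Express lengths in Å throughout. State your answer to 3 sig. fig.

Normalization requires ∫|φ|² 4πr² dr = 1, integrated from 0 to ∞.
With ∫₀^∞ r^4 e^(−αr) dr = 4!/α^5, with φ = A·(1 − r/(3a))·e^(−r/(2a)), the integral evaluates to A²·[8·π·a^3/3].
With a = 2.48: A² = 0.007826 and A = 0.08846.

A ≈ 0.0885 Å^(-3/2)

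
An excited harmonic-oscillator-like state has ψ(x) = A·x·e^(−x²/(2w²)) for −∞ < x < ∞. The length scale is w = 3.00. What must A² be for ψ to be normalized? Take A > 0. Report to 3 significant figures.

A^2 ≈ 0.0418

We need A² ∫|f|² dx = 1, taking the integral from −∞ to ∞.
Using the Gaussian integral ∫_{−∞}^{∞} e^(−αx²) dx = √(π/α), with ψ = A·x·e^(−x²/(2w²)), the integral evaluates to A²·[√(π)·w^3/2].
So A² = (√(π)·w^3/2)^(−1).
With w = 3.00: A² = 0.04179 and A = 0.2044.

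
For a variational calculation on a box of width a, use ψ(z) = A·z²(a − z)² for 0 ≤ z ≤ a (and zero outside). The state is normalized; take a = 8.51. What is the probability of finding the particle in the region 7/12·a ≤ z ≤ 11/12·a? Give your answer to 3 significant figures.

The probability is P = ∫ |ψ|² dz over [7/12·a, 11/12·a].
With A² fixed by ∫|ψ|² = 1, i.e. A² = (a^9/630)^(−1), substitute and integrate.
Let u = z/a; then A² and the length scale cancel, so P = ∫_{7/12}^{11/12} u^4·(1 - u)^4 du ÷ ∫_{0}^{1} u^4·(1 - u)^4 du.
With ∫ u^4·(1 - u)^4 du = u^5·(70·u^4 - 315·u^3 + 540·u^2 - 420·u + 126)/630 + C, the region integral is ≈ 0.00047929 and the full one is 1/630.
Taking the ratio, P = 0.3019.

P ≈ 0.302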